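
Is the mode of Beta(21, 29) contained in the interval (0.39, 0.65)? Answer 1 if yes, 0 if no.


Mode = (a-1)/(a+b-2) = 20/48 = 0.4167
Interval: (0.39, 0.65)
Contains mode? 1

1


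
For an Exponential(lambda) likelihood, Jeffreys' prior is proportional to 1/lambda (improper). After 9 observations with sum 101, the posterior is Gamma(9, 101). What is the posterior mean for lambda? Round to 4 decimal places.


Posterior = Gamma(n, sum_x) = Gamma(9, 101)
Posterior mean = shape/rate = 9/101
= 0.0891

0.0891


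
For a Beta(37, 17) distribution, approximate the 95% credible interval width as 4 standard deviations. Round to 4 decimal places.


Variance of Beta(a,b) = ab / ((a+b)^2 * (a+b+1))
= 37*17 / ((54)^2 * 55)
= 0.0039
SD = sqrt(0.0039) = 0.0626
Width = 4 * SD = 0.2505

0.2505


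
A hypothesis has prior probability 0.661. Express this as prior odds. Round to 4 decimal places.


Odds = P(H) / P(not H) = 0.661 / 0.339
= 1.9499

1.9499


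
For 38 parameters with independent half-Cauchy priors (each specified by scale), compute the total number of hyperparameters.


A half-Cauchy prior has 1 hyperparameter per parameter.
Total = 38 * 1 = 38

38


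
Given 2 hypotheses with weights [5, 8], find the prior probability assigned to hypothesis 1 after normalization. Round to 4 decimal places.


To normalize, divide each weight by the sum of all weights.
Sum = 13
Prior(H1) = 5/13 = 0.3846

0.3846


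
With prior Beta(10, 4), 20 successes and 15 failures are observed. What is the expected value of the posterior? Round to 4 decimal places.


Posterior = Beta(30, 19)
E[theta] = alpha/(alpha+beta)
= 30/49 = 0.6122

0.6122


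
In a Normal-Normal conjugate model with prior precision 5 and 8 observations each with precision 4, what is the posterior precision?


Posterior precision = prior precision + n * observation precision
= 5 + 8 * 4
= 5 + 32 = 37

37


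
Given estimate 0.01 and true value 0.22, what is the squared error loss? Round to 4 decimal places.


Squared error = (estimate - true)^2
Difference = -0.21
Loss = -0.21^2 = 0.0441

0.0441


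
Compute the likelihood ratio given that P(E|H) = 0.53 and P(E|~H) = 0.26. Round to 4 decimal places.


LR = P(E|H) / P(E|~H)
= 0.53 / 0.26 = 2.0385

2.0385


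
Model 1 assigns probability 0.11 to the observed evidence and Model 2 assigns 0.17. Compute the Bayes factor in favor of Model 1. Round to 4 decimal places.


BF = P(data|M1) / P(data|M2)
= 0.11 / 0.17 = 0.6471

0.6471


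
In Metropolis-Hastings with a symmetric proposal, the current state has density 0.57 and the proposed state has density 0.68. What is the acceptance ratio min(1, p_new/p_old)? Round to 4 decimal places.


Ratio = p_new / p_old = 0.68 / 0.57 = 1.193
Acceptance = min(1, 1.193) = 1.0

1.0


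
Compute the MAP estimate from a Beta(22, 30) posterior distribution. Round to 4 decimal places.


MAP = mode of Beta distribution
= (alpha - 1)/(alpha + beta - 2)
= (22-1)/(22+30-2)
= 21/50 = 0.42

0.42


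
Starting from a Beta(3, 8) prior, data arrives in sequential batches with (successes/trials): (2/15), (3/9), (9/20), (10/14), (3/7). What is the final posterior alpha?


In sequential Bayesian updating, we sum all successes.
Total successes = 27
Final alpha = 3 + 27 = 30

30


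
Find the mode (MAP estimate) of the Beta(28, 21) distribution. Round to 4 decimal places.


For Beta(a,b) with a,b > 1:
Mode = (a-1)/(a+b-2) = (28-1)/(49-2)
= 27/47 = 0.5745

0.5745


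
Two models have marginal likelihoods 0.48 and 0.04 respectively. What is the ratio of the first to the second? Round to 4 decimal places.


Evidence ratio = 0.48 / 0.04
= 12.0

12.0


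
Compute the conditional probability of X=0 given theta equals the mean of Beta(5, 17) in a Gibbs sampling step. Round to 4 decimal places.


Mean of Beta(5, 17) = 0.2273
P(X=0 | theta=0.2273) = 0.7727

0.7727


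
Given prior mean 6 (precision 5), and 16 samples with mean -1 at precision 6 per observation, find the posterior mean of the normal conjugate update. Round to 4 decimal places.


The posterior mean is a precision-weighted average of prior and data.
Post. prec. = 5 + 96 = 101
Post. mean = (30 + -96)/101 = -66/101 = -0.6535

-0.6535


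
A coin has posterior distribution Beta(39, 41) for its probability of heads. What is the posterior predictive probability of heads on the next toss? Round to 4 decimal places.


Posterior predictive = E[theta] = alpha/(alpha+beta)
= 39/80
= 0.4875

0.4875


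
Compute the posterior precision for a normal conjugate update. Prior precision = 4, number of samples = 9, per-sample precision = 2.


tau_post = tau_0 + n * tau
= 4 + 9 * 2 = 22

22


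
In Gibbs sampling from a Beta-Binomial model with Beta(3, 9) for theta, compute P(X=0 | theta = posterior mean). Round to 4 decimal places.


Posterior mean = alpha/(alpha+beta) = 3/12 = 0.25
P(X=0|theta=mean) = 1 - theta = 0.75

0.75


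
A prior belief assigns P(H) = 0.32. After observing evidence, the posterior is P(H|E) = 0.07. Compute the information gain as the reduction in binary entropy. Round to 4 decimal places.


H(prior) = -0.32*log2(0.32) - 0.68*log2(0.68)
= 0.9044
H(post) = -0.07*log2(0.07) - 0.93*log2(0.93)
= 0.3659
IG = 0.9044 - 0.3659 = 0.5385

0.5385


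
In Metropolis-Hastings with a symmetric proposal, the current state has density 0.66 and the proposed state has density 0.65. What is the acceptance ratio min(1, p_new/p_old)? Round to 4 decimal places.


Ratio = p_new / p_old = 0.65 / 0.66 = 0.9848
Acceptance = min(1, 0.9848) = 0.9848

0.9848


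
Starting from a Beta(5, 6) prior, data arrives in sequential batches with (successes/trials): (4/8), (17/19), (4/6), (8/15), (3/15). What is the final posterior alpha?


In sequential Bayesian updating, we sum all successes.
Total successes = 36
Final alpha = 5 + 36 = 41

41


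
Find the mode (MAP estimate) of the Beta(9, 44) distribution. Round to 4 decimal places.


For Beta(a,b) with a,b > 1:
Mode = (a-1)/(a+b-2) = (9-1)/(53-2)
= 8/51 = 0.1569

0.1569


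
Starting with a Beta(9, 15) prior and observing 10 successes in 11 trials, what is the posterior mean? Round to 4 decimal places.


Posterior parameters: alpha = 9 + 10 = 19
beta = 15 + 1 = 16
Posterior mean = alpha / (alpha + beta) = 19 / 35
= 0.5429

0.5429


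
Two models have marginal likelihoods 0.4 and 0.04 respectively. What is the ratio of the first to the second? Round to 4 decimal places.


Evidence ratio = 0.4 / 0.04
= 10.0

10.0


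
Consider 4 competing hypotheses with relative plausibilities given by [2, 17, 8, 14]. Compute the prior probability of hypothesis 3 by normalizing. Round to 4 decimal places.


Sum of weights = 2 + 17 + 8 + 14 = 41
Normalized prior for H3 = 8 / 41
= 0.1951

0.1951


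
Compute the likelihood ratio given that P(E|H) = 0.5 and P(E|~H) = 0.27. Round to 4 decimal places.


LR = P(E|H) / P(E|~H)
= 0.5 / 0.27 = 1.8519

1.8519


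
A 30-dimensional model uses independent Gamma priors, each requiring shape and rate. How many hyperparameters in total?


Per parameter: 2 (shape and rate).
Total = 30 * 2 = 60

60


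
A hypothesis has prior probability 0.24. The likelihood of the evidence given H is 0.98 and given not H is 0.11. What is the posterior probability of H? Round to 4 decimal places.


Using Bayes' theorem:
P(E) = 0.24 * 0.98 + 0.76 * 0.11
P(E) = 0.3188
P(H|E) = (0.24 * 0.98) / 0.3188 = 0.7378

0.7378


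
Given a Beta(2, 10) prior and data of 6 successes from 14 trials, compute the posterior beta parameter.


Number of failures = 14 - 6 = 8
Posterior beta = 10 + 8 = 18

18


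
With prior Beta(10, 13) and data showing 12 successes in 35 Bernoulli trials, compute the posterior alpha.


Conjugate update: alpha_posterior = alpha_prior + k
= 10 + 12 = 22

22


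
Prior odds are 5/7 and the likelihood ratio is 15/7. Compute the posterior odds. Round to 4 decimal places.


Posterior odds = prior odds * likelihood ratio
= (5/7) * (15/7)
= 75 / 49
= 1.5306

1.5306


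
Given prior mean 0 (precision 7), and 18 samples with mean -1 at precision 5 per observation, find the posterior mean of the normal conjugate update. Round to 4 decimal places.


The posterior mean is a precision-weighted average of prior and data.
Post. prec. = 7 + 90 = 97
Post. mean = (0 + -90)/97 = -90/97 = -0.9278

-0.9278


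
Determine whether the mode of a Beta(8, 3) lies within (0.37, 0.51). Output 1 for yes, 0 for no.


First find the mode: (a-1)/(a+b-2) = 0.7778
Is 0.7778 in (0.37, 0.51)? 0

0


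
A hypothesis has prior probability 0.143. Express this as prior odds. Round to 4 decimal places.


Odds = P(H) / P(not H) = 0.143 / 0.857
= 0.1669

0.1669


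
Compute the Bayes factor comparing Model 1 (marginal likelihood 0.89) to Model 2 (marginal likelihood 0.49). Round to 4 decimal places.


BF12 = marginal likelihood of M1 / marginal likelihood of M2
= 0.89/0.49
= 1.8163

1.8163


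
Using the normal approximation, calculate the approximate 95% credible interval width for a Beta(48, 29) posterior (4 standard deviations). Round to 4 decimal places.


Var(Beta) = 48*29/(77^2 * 78) = 0.003
SD = 0.0549
Width ~ 4*SD = 0.2195

0.2195


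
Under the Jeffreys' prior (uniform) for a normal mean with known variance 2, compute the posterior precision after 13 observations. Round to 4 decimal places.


Prior precision = 0 (flat prior).
Post. prec. = 0 + n/var = 13/2 = 6.5

6.5


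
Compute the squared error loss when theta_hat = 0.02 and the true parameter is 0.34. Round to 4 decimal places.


L = (theta_hat - theta_true)^2
= (0.02 - 0.34)^2
= -0.32^2 = 0.1024

0.1024


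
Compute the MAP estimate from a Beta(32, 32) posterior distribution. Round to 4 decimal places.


MAP = mode of Beta distribution
= (alpha - 1)/(alpha + beta - 2)
= (32-1)/(32+32-2)
= 31/62 = 0.5

0.5


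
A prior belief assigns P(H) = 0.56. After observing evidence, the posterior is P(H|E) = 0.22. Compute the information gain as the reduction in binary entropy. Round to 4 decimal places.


H(prior) = -0.56*log2(0.56) - 0.44*log2(0.44)
= 0.9896
H(post) = -0.22*log2(0.22) - 0.78*log2(0.78)
= 0.7602
IG = 0.9896 - 0.7602 = 0.2294

0.2294


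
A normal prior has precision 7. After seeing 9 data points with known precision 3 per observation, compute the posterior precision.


In the conjugate normal model, precisions add:
tau_posterior = tau_prior + n * tau_data
= 7 + 9*3 = 34

34


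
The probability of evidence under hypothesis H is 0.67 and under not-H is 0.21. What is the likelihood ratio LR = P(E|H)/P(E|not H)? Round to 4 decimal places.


LR = 0.67 / 0.21
= 3.1905

3.1905


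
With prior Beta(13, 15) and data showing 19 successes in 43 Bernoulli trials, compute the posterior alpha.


Conjugate update: alpha_posterior = alpha_prior + k
= 13 + 19 = 32

32


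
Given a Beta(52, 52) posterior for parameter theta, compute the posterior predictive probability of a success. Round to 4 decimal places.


For a Beta-Bernoulli model, the predictive probability is the mean:
P(success) = 52/(52+52) = 52/104 = 0.5

0.5


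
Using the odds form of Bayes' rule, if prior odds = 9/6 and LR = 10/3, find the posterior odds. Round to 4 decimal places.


Bayes' rule in odds form: posterior odds = prior odds * LR
= (9 * 10) / (6 * 3)
= 90/18 = 5.0

5.0


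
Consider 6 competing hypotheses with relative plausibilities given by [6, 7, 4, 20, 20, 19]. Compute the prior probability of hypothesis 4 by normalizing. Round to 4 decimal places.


Sum of weights = 6 + 7 + 4 + 20 + 20 + 19 = 76
Normalized prior for H4 = 20 / 76
= 0.2632

0.2632


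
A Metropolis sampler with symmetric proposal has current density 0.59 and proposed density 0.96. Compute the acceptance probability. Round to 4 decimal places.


For symmetric proposals, acceptance = min(1, pi(x*)/pi(x))
= min(1, 0.96/0.59)
= min(1, 1.6271) = 1.0

1.0


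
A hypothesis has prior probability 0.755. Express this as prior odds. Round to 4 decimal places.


Odds = P(H) / P(not H) = 0.755 / 0.245
= 3.0816

3.0816


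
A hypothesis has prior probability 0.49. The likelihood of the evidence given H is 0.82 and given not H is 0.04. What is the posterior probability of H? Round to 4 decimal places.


Using Bayes' theorem:
P(E) = 0.49 * 0.82 + 0.51 * 0.04
P(E) = 0.4222
P(H|E) = (0.49 * 0.82) / 0.4222 = 0.9517

0.9517


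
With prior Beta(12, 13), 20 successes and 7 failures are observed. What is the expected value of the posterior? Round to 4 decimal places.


Posterior = Beta(32, 20)
E[theta] = alpha/(alpha+beta)
= 32/52 = 0.6154

0.6154


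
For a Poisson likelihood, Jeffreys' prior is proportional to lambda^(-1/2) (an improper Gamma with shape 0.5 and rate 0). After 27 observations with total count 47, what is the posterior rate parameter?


Jeffreys' prior for Poisson is proportional to lambda^(-1/2).
Posterior is Gamma(0.5 + S, 0 + n) = Gamma(0.5 + 47, 27).
Posterior rate = 0 + n = 27

27.0


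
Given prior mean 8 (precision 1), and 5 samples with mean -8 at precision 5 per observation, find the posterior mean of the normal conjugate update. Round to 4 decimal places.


The posterior mean is a precision-weighted average of prior and data.
Post. prec. = 1 + 25 = 26
Post. mean = (8 + -200)/26 = -192/26 = -7.3846

-7.3846


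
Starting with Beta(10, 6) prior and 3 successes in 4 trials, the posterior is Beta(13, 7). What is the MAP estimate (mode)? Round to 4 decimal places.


The mode of Beta(a, b) when a > 1 and b > 1 is (a-1)/(a+b-2)
= (13 - 1) / (13 + 7 - 2)
= 12 / 18
= 0.6667

0.6667


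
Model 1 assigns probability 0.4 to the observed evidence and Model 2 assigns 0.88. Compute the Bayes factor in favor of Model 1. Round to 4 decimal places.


BF = P(data|M1) / P(data|M2)
= 0.4 / 0.88 = 0.4545

0.4545


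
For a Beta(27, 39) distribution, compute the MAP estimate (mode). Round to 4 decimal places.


MAP = mode = (a-1)/(a+b-2)
= (27-1)/(27+39-2)
= 26/64 = 0.4062

0.4062


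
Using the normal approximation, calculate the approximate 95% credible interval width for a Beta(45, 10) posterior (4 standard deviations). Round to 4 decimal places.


Var(Beta) = 45*10/(55^2 * 56) = 0.0027
SD = 0.0515
Width ~ 4*SD = 0.2062

0.2062


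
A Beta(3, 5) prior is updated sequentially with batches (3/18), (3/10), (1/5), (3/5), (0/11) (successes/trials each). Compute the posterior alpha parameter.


Sequential conjugate updating is equivalent to a single batch update.
Total successes across all batches = 10
alpha_posterior = alpha_prior + total_successes = 3 + 10
= 13

13


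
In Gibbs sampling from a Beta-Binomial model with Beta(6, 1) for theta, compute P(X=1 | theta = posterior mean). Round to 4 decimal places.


Posterior mean = alpha/(alpha+beta) = 6/7 = 0.8571
P(X=1|theta=mean) = theta = 0.8571

0.8571


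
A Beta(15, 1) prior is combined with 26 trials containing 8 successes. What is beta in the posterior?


In conjugate updating:
beta_posterior = beta_prior + (n - k)
= 1 + (26 - 8)
= 1 + 18 = 19

19


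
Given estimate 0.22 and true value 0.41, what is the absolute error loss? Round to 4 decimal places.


Absolute error = |estimate - true|
= |-0.19| = 0.19

0.19


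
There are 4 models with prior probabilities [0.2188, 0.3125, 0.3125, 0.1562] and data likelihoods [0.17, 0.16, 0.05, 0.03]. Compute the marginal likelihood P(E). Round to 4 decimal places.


P(E) = sum over models of P(M_i) * P(E|M_i)
= 0.2188*0.17 + 0.3125*0.16 + 0.3125*0.05 + 0.1562*0.03
= 0.1075

0.1075


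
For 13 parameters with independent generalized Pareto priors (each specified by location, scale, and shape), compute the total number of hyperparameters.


A generalized Pareto prior has 3 hyperparameters per parameter.
Total = 13 * 3 = 39

39


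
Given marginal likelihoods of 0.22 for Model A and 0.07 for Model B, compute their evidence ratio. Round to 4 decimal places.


Ratio = ML(A) / ML(B) = 0.22/0.07
= 3.1429

3.1429


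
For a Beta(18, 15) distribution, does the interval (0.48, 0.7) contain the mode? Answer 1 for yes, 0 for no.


Mode of Beta(a,b) = (a-1)/(a+b-2)
= (18-1)/(18+15-2) = 0.5484
Check: 0.48 <= 0.5484 <= 0.7?
Result: 1

1


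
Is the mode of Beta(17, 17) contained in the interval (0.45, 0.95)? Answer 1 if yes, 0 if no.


Mode = (a-1)/(a+b-2) = 16/32 = 0.5
Interval: (0.45, 0.95)
Contains mode? 1

1


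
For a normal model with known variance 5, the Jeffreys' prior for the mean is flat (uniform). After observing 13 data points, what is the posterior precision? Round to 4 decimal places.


Jeffreys' prior for normal mean (known variance) is flat.
Prior precision = 0.
Posterior precision = prior_prec + n/sigma^2 = 0 + 13/5
= 2.6

2.6


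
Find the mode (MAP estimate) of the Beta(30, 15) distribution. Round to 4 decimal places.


For Beta(a,b) with a,b > 1:
Mode = (a-1)/(a+b-2) = (30-1)/(45-2)
= 29/43 = 0.6744

0.6744


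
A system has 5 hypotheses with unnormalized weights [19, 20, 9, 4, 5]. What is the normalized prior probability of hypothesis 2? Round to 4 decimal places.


The normalized prior is the weight divided by the total.
Total weight = 57
P(H2) = 20 / 57 = 0.3509

0.3509


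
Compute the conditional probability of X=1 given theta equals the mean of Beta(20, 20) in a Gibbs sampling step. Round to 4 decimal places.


Mean of Beta(20, 20) = 0.5
P(X=1 | theta=0.5) = 0.5

0.5


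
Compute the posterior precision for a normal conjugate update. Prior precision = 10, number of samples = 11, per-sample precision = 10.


tau_post = tau_0 + n * tau
= 10 + 11 * 10 = 120

120


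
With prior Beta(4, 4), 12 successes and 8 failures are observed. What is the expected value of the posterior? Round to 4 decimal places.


Posterior = Beta(16, 12)
E[theta] = alpha/(alpha+beta)
= 16/28 = 0.5714

0.5714


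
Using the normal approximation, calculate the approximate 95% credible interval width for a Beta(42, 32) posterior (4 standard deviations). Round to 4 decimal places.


Var(Beta) = 42*32/(74^2 * 75) = 0.0033
SD = 0.0572
Width ~ 4*SD = 0.2288

0.2288


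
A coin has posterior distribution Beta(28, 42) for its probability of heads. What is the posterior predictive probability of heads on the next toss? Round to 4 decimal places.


Posterior predictive = E[theta] = alpha/(alpha+beta)
= 28/70
= 0.4

0.4


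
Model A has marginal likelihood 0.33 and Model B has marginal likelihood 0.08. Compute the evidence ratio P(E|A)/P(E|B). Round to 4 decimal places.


Evidence ratio = P(E|A) / P(E|B)
= 0.33 / 0.08
= 4.125

4.125


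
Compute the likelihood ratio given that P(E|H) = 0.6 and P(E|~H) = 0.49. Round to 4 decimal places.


LR = P(E|H) / P(E|~H)
= 0.6 / 0.49 = 1.2245

1.2245


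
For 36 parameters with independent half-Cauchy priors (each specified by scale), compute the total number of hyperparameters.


A half-Cauchy prior has 1 hyperparameter per parameter.
Total = 36 * 1 = 36

36


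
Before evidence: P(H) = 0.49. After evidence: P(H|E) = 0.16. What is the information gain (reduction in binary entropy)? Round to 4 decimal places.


Prior entropy = 0.9997
Posterior entropy = 0.6343
Information gain = 0.9997 - 0.6343 = 0.3654

0.3654


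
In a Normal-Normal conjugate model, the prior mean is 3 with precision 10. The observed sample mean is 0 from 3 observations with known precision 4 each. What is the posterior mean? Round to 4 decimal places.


Posterior precision = tau0 + n*tau = 10 + 3*4 = 22
Posterior mean = (tau0*mu0 + n*tau*xbar) / posterior_precision
= (10*3 + 3*4*0) / 22
= 30 / 22 = 1.3636

1.3636


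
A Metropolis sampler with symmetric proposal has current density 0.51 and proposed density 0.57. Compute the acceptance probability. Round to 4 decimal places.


For symmetric proposals, acceptance = min(1, pi(x*)/pi(x))
= min(1, 0.57/0.51)
= min(1, 1.1176) = 1.0

1.0


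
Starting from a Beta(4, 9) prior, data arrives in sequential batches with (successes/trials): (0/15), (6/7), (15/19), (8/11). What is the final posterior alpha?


In sequential Bayesian updating, we sum all successes.
Total successes = 29
Final alpha = 4 + 29 = 33

33


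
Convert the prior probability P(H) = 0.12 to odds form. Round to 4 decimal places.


P(not H) = 1 - 0.12 = 0.88
Odds = 0.12 / 0.88 = 0.1364

0.1364


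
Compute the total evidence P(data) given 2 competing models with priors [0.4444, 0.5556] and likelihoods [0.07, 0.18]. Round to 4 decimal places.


Marginal likelihood = sum P(model_i) * P(data|model_i)
Model 1: 0.4444 * 0.07 = 0.0311
Model 2: 0.5556 * 0.18 = 0.1
Total = 0.1311

0.1311


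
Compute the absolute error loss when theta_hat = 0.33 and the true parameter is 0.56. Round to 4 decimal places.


L = |theta_hat - theta_true|
= |0.33 - 0.56| = 0.23

0.23


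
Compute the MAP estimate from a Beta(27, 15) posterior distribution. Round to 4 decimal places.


MAP = mode of Beta distribution
= (alpha - 1)/(alpha + beta - 2)
= (27-1)/(27+15-2)
= 26/40 = 0.65

0.65


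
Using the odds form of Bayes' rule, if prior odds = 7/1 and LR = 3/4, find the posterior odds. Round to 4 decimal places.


Bayes' rule in odds form: posterior odds = prior odds * LR
= (7 * 3) / (1 * 4)
= 21/4 = 5.25

5.25


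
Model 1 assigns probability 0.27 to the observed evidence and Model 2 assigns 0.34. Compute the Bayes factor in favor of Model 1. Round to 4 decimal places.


BF = P(data|M1) / P(data|M2)
= 0.27 / 0.34 = 0.7941

0.7941


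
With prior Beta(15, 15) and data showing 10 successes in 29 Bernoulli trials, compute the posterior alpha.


Conjugate update: alpha_posterior = alpha_prior + k
= 15 + 10 = 25

25


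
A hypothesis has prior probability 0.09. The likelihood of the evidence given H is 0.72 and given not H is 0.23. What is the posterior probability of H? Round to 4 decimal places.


Using Bayes' theorem:
P(E) = 0.09 * 0.72 + 0.91 * 0.23
P(E) = 0.2741
P(H|E) = (0.09 * 0.72) / 0.2741 = 0.2364

0.2364


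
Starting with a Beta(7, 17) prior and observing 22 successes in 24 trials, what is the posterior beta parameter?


Posterior beta = prior beta + failures
Failures = 24 - 22 = 2
beta_post = 17 + 2 = 19

19


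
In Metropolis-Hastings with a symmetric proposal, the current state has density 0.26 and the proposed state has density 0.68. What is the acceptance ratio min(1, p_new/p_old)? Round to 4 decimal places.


Ratio = p_new / p_old = 0.68 / 0.26 = 2.6154
Acceptance = min(1, 2.6154) = 1.0

1.0


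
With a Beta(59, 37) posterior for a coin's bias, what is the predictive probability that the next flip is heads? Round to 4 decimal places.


The predictive probability equals the posterior mean.
P(next = heads) = alpha / (alpha + beta)
= 59 / 96 = 0.6146

0.6146


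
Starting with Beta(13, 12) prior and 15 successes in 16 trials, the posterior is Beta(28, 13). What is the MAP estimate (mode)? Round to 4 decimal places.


The mode of Beta(a, b) when a > 1 and b > 1 is (a-1)/(a+b-2)
= (28 - 1) / (28 + 13 - 2)
= 27 / 39
= 0.6923

0.6923


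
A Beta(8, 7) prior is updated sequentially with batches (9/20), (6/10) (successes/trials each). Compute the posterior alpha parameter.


Sequential conjugate updating is equivalent to a single batch update.
Total successes across all batches = 15
alpha_posterior = alpha_prior + total_successes = 8 + 15
= 23

23


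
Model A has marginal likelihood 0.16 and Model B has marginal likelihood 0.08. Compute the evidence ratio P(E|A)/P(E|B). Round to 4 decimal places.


Evidence ratio = P(E|A) / P(E|B)
= 0.16 / 0.08
= 2.0

2.0


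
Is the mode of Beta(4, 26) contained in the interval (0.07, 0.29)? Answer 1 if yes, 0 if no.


Mode = (a-1)/(a+b-2) = 3/28 = 0.1071
Interval: (0.07, 0.29)
Contains mode? 1

1


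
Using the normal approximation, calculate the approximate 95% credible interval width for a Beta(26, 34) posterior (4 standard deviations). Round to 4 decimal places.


Var(Beta) = 26*34/(60^2 * 61) = 0.004
SD = 0.0634
Width ~ 4*SD = 0.2538

0.2538


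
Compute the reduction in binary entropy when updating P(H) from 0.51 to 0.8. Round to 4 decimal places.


H_before = -p*log2(p) - (1-p)*log2(1-p) for p=0.51: 0.9997
H_after for p=0.8: 0.7219
Reduction = 0.9997 - 0.7219 = 0.2778

0.2778


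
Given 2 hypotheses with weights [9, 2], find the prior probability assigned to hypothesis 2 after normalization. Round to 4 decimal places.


To normalize, divide each weight by the sum of all weights.
Sum = 11
Prior(H2) = 2/11 = 0.1818

0.1818


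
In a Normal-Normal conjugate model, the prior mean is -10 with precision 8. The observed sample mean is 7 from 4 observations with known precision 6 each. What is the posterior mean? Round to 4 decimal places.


Posterior precision = tau0 + n*tau = 8 + 4*6 = 32
Posterior mean = (tau0*mu0 + n*tau*xbar) / posterior_precision
= (8*-10 + 4*6*7) / 32
= 88 / 32 = 2.75

2.75


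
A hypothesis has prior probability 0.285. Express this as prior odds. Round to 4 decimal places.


Odds = P(H) / P(not H) = 0.285 / 0.715
= 0.3986

0.3986


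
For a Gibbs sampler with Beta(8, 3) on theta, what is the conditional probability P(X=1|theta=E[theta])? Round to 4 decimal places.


E[theta] = 8/(8+3) = 0.7273
P(X=1|theta) = theta = 0.7273

0.7273


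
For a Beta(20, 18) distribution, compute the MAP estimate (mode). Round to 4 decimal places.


MAP = mode = (a-1)/(a+b-2)
= (20-1)/(20+18-2)
= 19/36 = 0.5278

0.5278


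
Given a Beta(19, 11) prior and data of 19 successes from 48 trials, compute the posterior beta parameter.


Number of failures = 48 - 19 = 29
Posterior beta = 11 + 29 = 40

40


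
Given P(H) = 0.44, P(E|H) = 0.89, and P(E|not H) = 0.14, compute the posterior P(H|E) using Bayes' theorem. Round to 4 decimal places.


By Bayes' theorem: P(H|E) = P(E|H)*P(H) / P(E)
P(E) = P(E|H)*P(H) + P(E|not H)*P(not H)
P(E) = 0.89*0.44 + 0.14*0.56 = 0.47
P(H|E) = 0.89*0.44 / 0.47 = 0.8332

0.8332


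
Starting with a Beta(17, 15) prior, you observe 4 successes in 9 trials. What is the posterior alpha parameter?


For a Beta-Binomial conjugate model:
Posterior alpha = prior alpha + number of successes
= 17 + 4 = 21

21


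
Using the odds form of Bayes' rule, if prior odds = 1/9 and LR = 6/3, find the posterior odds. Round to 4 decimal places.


Bayes' rule in odds form: posterior odds = prior odds * LR
= (1 * 6) / (9 * 3)
= 6/27 = 0.2222

0.2222


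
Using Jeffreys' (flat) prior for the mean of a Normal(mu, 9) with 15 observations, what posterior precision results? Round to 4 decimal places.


Flat prior means prior precision is 0.
Posterior precision = n / sigma^2 = 15/9 = 1.6667

1.6667


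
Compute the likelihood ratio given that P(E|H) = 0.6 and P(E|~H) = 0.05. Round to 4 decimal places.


LR = P(E|H) / P(E|~H)
= 0.6 / 0.05 = 12.0

12.0


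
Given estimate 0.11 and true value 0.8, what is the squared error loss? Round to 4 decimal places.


Squared error = (estimate - true)^2
Difference = -0.69
Loss = -0.69^2 = 0.4761

0.4761


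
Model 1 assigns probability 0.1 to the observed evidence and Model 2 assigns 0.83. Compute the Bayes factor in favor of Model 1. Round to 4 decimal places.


BF = P(data|M1) / P(data|M2)
= 0.1 / 0.83 = 0.1205

0.1205


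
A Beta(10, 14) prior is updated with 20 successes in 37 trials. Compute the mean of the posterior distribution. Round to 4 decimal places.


After update: Beta(30, 31)
Mean = 30 / (30 + 31) = 30 / 61
= 0.4918

0.4918


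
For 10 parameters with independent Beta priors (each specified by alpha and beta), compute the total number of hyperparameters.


A Beta prior has 2 hyperparameters per parameter.
Total = 10 * 2 = 20

20


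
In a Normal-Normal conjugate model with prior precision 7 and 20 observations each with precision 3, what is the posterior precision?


Posterior precision = prior precision + n * observation precision
= 7 + 20 * 3
= 7 + 60 = 67

67


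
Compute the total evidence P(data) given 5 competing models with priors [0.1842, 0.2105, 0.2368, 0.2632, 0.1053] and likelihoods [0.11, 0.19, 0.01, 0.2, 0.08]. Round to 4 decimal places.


Marginal likelihood = sum P(model_i) * P(data|model_i)
Model 1: 0.1842 * 0.11 = 0.0203
Model 2: 0.2105 * 0.19 = 0.04
Model 3: 0.2368 * 0.01 = 0.0024
Model 4: 0.2632 * 0.2 = 0.0526
Model 5: 0.1053 * 0.08 = 0.0084
Total = 0.1237

0.1237


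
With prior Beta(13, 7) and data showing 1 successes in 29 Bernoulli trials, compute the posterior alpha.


Conjugate update: alpha_posterior = alpha_prior + k
= 13 + 1 = 14

14


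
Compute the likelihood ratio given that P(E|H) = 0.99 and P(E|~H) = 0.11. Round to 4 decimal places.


LR = P(E|H) / P(E|~H)
= 0.99 / 0.11 = 9.0

9.0


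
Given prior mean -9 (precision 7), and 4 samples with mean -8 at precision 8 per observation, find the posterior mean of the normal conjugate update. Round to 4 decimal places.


The posterior mean is a precision-weighted average of prior and data.
Post. prec. = 7 + 32 = 39
Post. mean = (-63 + -256)/39 = -319/39 = -8.1795

-8.1795


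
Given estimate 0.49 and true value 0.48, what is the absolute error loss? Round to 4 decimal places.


Absolute error = |estimate - true|
= |0.01| = 0.01

0.01


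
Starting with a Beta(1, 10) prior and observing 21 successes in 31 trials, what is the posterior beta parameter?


Posterior beta = prior beta + failures
Failures = 31 - 21 = 10
beta_post = 10 + 10 = 20

20


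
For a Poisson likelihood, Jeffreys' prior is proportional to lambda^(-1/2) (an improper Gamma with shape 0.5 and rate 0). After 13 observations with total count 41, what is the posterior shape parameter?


Jeffreys' prior for Poisson is proportional to lambda^(-1/2).
Posterior is Gamma(0.5 + S, 0 + n) = Gamma(0.5 + 41, 13).
Posterior shape = 0.5 + S = 0.5 + 41 = 41.5

41.5


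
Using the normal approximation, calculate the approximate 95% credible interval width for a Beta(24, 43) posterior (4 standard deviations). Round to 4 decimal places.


Var(Beta) = 24*43/(67^2 * 68) = 0.0034
SD = 0.0581
Width ~ 4*SD = 0.2326

0.2326


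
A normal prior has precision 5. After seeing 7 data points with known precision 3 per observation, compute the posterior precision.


In the conjugate normal model, precisions add:
tau_posterior = tau_prior + n * tau_data
= 5 + 7*3 = 26

26


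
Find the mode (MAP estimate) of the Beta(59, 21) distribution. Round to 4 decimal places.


For Beta(a,b) with a,b > 1:
Mode = (a-1)/(a+b-2) = (59-1)/(80-2)
= 58/78 = 0.7436

0.7436


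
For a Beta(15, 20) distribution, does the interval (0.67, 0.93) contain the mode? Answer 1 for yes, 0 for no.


Mode of Beta(a,b) = (a-1)/(a+b-2)
= (15-1)/(15+20-2) = 0.4242
Check: 0.67 <= 0.4242 <= 0.93?
Result: 0

0


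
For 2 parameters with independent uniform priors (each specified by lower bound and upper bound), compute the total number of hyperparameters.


A uniform prior has 2 hyperparameters per parameter.
Total = 2 * 2 = 4

4


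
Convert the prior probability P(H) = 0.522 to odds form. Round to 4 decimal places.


P(not H) = 1 - 0.522 = 0.478
Odds = 0.522 / 0.478 = 1.0921

1.0921


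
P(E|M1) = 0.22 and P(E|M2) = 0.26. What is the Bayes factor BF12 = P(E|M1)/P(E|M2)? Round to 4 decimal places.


Bayes factor BF12 = P(E|M1) / P(E|M2)
= 0.22 / 0.26
= 0.8462

0.8462


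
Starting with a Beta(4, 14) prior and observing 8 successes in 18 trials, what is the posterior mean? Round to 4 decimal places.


Posterior parameters: alpha = 4 + 8 = 12
beta = 14 + 10 = 24
Posterior mean = alpha / (alpha + beta) = 12 / 36
= 0.3333

0.3333


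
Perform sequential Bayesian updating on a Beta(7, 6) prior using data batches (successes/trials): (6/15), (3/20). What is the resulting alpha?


Accumulate successes: 9
Posterior alpha = prior alpha + sum of successes
= 7 + 9 = 16

16


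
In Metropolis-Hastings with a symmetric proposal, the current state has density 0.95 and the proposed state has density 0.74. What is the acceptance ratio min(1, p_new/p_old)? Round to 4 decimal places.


Ratio = p_new / p_old = 0.74 / 0.95 = 0.7789
Acceptance = min(1, 0.7789) = 0.7789

0.7789


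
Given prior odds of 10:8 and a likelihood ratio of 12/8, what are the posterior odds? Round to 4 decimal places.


Posterior odds = prior odds * LR
Prior odds = 10/8 = 1.25
LR = 12/8 = 1.5
Posterior odds = 1.25 * 1.5 = 1.875

1.875


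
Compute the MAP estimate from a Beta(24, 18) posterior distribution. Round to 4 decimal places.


MAP = mode of Beta distribution
= (alpha - 1)/(alpha + beta - 2)
= (24-1)/(24+18-2)
= 23/40 = 0.575

0.575


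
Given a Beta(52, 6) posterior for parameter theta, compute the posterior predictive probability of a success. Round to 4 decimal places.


For a Beta-Bernoulli model, the predictive probability is the mean:
P(success) = 52/(52+6) = 52/58 = 0.8966

0.8966


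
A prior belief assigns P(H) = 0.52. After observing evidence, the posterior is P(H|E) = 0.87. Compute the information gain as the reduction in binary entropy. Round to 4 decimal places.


H(prior) = -0.52*log2(0.52) - 0.48*log2(0.48)
= 0.9988
H(post) = -0.87*log2(0.87) - 0.13*log2(0.13)
= 0.5574
IG = 0.9988 - 0.5574 = 0.4414

0.4414


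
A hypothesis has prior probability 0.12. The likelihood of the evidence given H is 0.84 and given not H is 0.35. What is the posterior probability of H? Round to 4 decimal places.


Using Bayes' theorem:
P(E) = 0.12 * 0.84 + 0.88 * 0.35
P(E) = 0.4088
P(H|E) = (0.12 * 0.84) / 0.4088 = 0.2466

0.2466


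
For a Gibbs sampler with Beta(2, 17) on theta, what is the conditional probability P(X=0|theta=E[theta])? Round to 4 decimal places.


E[theta] = 2/(2+17) = 0.1053
P(X=0|theta) = 1 - theta = 0.8947

0.8947


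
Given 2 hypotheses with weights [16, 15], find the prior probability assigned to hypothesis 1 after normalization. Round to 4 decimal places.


To normalize, divide each weight by the sum of all weights.
Sum = 31
Prior(H1) = 16/31 = 0.5161

0.5161


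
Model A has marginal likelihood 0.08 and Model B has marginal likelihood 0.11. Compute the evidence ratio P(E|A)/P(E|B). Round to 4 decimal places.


Evidence ratio = P(E|A) / P(E|B)
= 0.08 / 0.11
= 0.7273

0.7273


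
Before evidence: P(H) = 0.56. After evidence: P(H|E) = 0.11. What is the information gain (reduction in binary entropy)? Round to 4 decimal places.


Prior entropy = 0.9896
Posterior entropy = 0.4999
Information gain = 0.9896 - 0.4999 = 0.4897

0.4897


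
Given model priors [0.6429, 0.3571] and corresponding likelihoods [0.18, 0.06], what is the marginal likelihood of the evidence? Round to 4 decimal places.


P(E) = sum_i P(M_i) P(E|M_i)
= 0.1157 + 0.0214
= 0.1371

0.1371


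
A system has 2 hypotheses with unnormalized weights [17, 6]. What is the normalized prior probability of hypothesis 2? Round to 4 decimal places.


The normalized prior is the weight divided by the total.
Total weight = 23
P(H2) = 6 / 23 = 0.2609

0.2609


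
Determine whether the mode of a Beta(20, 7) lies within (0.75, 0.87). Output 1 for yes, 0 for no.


First find the mode: (a-1)/(a+b-2) = 0.76
Is 0.76 in (0.75, 0.87)? 1

1


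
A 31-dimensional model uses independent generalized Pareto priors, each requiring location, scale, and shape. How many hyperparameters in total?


Per parameter: 3 (location, scale, and shape).
Total = 31 * 3 = 93

93


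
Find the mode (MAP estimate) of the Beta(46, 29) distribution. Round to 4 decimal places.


For Beta(a,b) with a,b > 1:
Mode = (a-1)/(a+b-2) = (46-1)/(75-2)
= 45/73 = 0.6164

0.6164


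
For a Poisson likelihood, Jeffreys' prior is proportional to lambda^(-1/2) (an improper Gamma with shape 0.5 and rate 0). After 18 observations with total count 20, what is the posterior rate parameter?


Jeffreys' prior for Poisson is proportional to lambda^(-1/2).
Posterior is Gamma(0.5 + S, 0 + n) = Gamma(0.5 + 20, 18).
Posterior rate = 0 + n = 18

18.0


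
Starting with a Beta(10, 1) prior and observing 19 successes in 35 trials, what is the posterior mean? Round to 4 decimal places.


Posterior parameters: alpha = 10 + 19 = 29
beta = 1 + 16 = 17
Posterior mean = alpha / (alpha + beta) = 29 / 46
= 0.6304

0.6304


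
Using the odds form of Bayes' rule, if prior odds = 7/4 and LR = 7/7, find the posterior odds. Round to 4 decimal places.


Bayes' rule in odds form: posterior odds = prior odds * LR
= (7 * 7) / (4 * 7)
= 49/28 = 1.75

1.75


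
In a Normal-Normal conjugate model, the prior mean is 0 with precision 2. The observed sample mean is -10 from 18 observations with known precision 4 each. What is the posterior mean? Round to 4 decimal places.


Posterior precision = tau0 + n*tau = 2 + 18*4 = 74
Posterior mean = (tau0*mu0 + n*tau*xbar) / posterior_precision
= (2*0 + 18*4*-10) / 74
= -720 / 74 = -9.7297

-9.7297


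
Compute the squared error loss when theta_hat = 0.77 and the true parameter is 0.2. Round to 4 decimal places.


L = (theta_hat - theta_true)^2
= (0.77 - 0.2)^2
= 0.57^2 = 0.3249

0.3249


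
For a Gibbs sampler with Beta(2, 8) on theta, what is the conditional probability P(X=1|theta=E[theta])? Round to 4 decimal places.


E[theta] = 2/(2+8) = 0.2
P(X=1|theta) = theta = 0.2

0.2


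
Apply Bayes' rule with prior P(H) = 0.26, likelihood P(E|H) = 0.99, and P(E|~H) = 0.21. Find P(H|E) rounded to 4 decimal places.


Step 1: Compute marginal P(E) = P(E|H)P(H) + P(E|~H)P(~H)
= 0.99*0.26 + 0.21*0.74 = 0.4128
Step 2: P(H|E) = P(E|H)P(H)/P(E) = 0.2574/0.4128
= 0.6235

0.6235


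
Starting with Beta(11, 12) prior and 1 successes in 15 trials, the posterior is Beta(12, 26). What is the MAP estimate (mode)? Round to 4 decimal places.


The mode of Beta(a, b) when a > 1 and b > 1 is (a-1)/(a+b-2)
= (12 - 1) / (12 + 26 - 2)
= 11 / 36
= 0.3056

0.3056


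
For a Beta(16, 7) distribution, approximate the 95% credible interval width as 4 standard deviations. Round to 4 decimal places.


Variance of Beta(a,b) = ab / ((a+b)^2 * (a+b+1))
= 16*7 / ((23)^2 * 24)
= 0.0088
SD = sqrt(0.0088) = 0.0939
Width = 4 * SD = 0.3757

0.3757


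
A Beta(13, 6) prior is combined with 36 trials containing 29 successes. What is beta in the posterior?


In conjugate updating:
beta_posterior = beta_prior + (n - k)
= 6 + (36 - 29)
= 6 + 7 = 13

13


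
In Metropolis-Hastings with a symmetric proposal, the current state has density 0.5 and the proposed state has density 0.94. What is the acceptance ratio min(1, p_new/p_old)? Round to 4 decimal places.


Ratio = p_new / p_old = 0.94 / 0.5 = 1.88
Acceptance = min(1, 1.88) = 1.0

1.0


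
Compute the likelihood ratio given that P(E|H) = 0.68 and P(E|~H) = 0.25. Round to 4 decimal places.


LR = P(E|H) / P(E|~H)
= 0.68 / 0.25 = 2.72

2.72


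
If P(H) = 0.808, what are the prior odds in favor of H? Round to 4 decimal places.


Prior odds = P(H) / (1 - P(H))
= 0.808 / 0.192
= 4.2083

4.2083


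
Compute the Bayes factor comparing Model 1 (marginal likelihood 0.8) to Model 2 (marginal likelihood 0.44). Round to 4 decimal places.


BF12 = marginal likelihood of M1 / marginal likelihood of M2
= 0.8/0.44
= 1.8182

1.8182


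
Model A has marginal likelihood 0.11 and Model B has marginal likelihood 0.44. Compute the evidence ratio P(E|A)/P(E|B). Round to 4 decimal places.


Evidence ratio = P(E|A) / P(E|B)
= 0.11 / 0.44
= 0.25

0.25


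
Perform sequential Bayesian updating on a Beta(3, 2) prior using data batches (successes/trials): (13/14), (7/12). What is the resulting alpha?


Accumulate successes: 20
Posterior alpha = prior alpha + sum of successes
= 3 + 20 = 23

23
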